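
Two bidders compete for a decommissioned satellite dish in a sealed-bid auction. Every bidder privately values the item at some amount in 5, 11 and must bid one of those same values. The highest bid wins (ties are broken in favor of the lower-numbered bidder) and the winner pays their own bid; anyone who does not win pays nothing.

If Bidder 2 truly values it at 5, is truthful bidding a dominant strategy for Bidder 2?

Check each profile of the others' bids and compare truth against every alternative bid.
Others bid (5): truth gives 0, best alternative gives -6.
Others bid (11): truth gives 0, best alternative gives 0.
In every case the truthful bid is at least as good as any alternative, so it is a dominant strategy.

Yes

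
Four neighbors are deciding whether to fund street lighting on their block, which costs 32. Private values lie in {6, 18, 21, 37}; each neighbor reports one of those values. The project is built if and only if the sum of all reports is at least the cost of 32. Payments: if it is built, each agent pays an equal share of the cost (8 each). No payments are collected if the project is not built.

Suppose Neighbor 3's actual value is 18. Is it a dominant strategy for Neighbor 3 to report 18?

Check each profile of the others' reports and compare truth against every alternative report.
Others report (6, 6, 6): truth gives 10, best alternative gives 10.
Others report (6, 6, 18): truth gives 10, best alternative gives 10.
Others report (6, 6, 21): truth gives 10, best alternative gives 10.
Others report (6, 6, 37): truth gives 10, best alternative gives 10.
Others report (6, 18, 6): truth gives 10, best alternative gives 10.
Others report (6, 18, 18): truth gives 10, best alternative gives 10.
(Remaining 58 profiles checked similarly; truth is weakly best in each.)
In every case the truthful report is at least as good as any alternative, so it is a dominant strategy.

Yes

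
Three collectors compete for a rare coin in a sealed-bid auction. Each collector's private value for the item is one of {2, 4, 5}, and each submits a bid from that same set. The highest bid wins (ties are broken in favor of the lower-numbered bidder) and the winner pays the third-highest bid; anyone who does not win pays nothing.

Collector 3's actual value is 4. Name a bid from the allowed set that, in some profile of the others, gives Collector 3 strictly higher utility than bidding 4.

Suppose Collector 1 bids 2 and Collector 2 bids 4.
Bid 4: loses, pays 0, utility 0.
Bid 5: wins, pays 2, utility 4 - 2 = 2.
So bidding 5 beats truth here (2 > 0).

5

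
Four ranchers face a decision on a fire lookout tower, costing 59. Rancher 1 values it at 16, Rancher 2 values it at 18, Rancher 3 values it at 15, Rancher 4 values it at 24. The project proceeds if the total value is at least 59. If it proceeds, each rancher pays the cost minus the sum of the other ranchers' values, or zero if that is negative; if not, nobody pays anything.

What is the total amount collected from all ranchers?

Total value 73 ≥ cost 59, so it is built.
Rancher 1: others sum to 57; max(0, 59 - 57) = 2.
Rancher 2: others sum to 55; max(0, 59 - 55) = 4.
Rancher 3: others sum to 58; max(0, 59 - 58) = 1.
Rancher 4: others sum to 49; max(0, 59 - 49) = 10.
Total collected = 2 + 4 + 1 + 10 = 17.

17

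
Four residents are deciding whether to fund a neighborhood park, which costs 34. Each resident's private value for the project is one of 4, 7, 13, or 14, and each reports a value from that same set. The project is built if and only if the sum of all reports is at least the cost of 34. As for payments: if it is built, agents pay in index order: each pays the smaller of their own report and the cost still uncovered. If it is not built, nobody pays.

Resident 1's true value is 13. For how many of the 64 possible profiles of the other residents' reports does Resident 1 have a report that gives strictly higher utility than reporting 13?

38

Others report (4, 13, 13): truth gives 0; report 4 gives 9 > 0. Violating.
Others report (4, 13, 14): truth gives 0; report 4 gives 9 > 0. Violating.
Others report (4, 14, 13): truth gives 0; report 4 gives 9 > 0. Violating.
Others report (4, 14, 14): truth gives 0; report 4 gives 9 > 0. Violating.
Others report (4, 4, 4): truth gives 0; no alternative beats it.
Others report (4, 4, 7): truth gives 0; no alternative beats it.
(Checking all 64 profiles: 38 have a profitable deviation, 26 do not.)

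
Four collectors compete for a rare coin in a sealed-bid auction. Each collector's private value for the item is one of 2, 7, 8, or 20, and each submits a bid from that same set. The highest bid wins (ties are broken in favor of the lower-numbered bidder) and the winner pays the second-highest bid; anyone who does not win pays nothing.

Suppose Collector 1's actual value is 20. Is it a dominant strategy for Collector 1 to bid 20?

Check each profile of the others' bids and compare truth against every alternative bid.
Others bid (2, 2, 2): truth gives 18, best alternative gives 18.
Others bid (2, 2, 7): truth gives 13, best alternative gives 13.
Others bid (2, 7, 2): truth gives 13, best alternative gives 13.
Others bid (2, 7, 7): truth gives 13, best alternative gives 13.
Others bid (7, 2, 2): truth gives 13, best alternative gives 13.
Others bid (7, 2, 7): truth gives 13, best alternative gives 13.
(Remaining 58 profiles checked similarly; truth is weakly best in each.)
In every case the truthful bid is at least as good as any alternative, so it is a dominant strategy.

Yes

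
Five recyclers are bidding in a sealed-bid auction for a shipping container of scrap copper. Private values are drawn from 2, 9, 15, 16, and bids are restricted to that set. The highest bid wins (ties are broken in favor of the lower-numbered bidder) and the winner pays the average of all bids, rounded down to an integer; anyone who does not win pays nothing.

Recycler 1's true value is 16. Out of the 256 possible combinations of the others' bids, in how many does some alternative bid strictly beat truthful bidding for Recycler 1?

26

Others bid (2, 2, 2, 2): truth gives 12; bid 2 gives 14 > 12. Violating.
Others bid (2, 2, 2, 9): truth gives 10; bid 9 gives 12 > 10. Violating.
Others bid (2, 2, 9, 2): truth gives 10; bid 9 gives 12 > 10. Violating.
Others bid (2, 2, 9, 9): truth gives 9; bid 9 gives 10 > 9. Violating.
Others bid (2, 2, 2, 15): truth gives 9; no alternative beats it.
Others bid (2, 2, 2, 16): truth gives 9; no alternative beats it.
(Checking all 256 profiles: 26 have a profitable deviation, 230 do not.)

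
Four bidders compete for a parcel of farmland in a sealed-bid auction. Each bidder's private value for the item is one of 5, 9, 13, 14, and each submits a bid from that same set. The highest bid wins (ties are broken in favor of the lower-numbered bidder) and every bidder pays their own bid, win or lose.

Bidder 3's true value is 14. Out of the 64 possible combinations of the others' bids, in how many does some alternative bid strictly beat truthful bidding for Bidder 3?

Others bid (5, 5, 5): truth gives 0; bid 9 gives 5 > 0. Violating.
Others bid (5, 5, 9): truth gives 0; bid 9 gives 5 > 0. Violating.
Others bid (5, 5, 13): truth gives 0; bid 13 gives 1 > 0. Violating.
Others bid (5, 9, 5): truth gives 0; bid 13 gives 1 > 0. Violating.
Others bid (5, 5, 14): truth gives 0; no alternative beats it.
Others bid (5, 9, 14): truth gives 0; no alternative beats it.
(Checking all 64 profiles: 40 have a profitable deviation, 24 do not.)

40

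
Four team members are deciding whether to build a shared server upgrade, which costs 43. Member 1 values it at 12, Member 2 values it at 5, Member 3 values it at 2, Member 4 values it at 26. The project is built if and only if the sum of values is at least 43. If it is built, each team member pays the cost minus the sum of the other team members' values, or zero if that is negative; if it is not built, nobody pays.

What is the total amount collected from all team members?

Total value 45 ≥ cost 43, so it is built.
Member 1: others sum to 33; max(0, 43 - 33) = 10.
Member 2: others sum to 40; max(0, 43 - 40) = 3.
Member 3: others sum to 43; max(0, 43 - 43) = 0.
Member 4: others sum to 19; max(0, 43 - 19) = 24.
Total collected = 10 + 3 + 0 + 24 = 37.

37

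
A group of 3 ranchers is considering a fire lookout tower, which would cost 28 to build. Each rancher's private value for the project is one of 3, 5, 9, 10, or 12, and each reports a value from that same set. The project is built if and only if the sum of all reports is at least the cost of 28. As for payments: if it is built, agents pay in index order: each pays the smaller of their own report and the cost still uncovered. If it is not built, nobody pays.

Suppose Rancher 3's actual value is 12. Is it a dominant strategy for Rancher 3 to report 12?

Check each profile of the others' reports and compare truth against every alternative report.
Others report (5, 12): truth gives 1, best alternative gives 0.
Others report (12, 5): truth gives 1, best alternative gives 0.
Others report (12, 12): truth gives 8, best alternative gives 8.
Others report (10, 12): truth gives 6, best alternative gives 6.
Others report (12, 10): truth gives 6, best alternative gives 6.
Others report (9, 12): truth gives 5, best alternative gives 5.
(Remaining 19 profiles checked similarly; truth is weakly best in each.)
In every case the truthful report is at least as good as any alternative, so it is a dominant strategy.

Yes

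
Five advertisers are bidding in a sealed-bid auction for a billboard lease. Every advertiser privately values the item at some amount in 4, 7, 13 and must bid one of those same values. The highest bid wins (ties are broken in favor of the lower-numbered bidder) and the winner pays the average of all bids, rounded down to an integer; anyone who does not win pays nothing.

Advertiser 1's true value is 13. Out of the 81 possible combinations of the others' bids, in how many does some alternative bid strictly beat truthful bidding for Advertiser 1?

Others bid (4, 4, 4, 4): truth gives 8; bid 4 gives 9 > 8. Violating.
Others bid (4, 4, 4, 7): truth gives 7; bid 7 gives 8 > 7. Violating.
Others bid (4, 4, 7, 4): truth gives 7; bid 7 gives 8 > 7. Violating.
Others bid (4, 4, 7, 7): truth gives 6; bid 7 gives 8 > 6. Violating.
Others bid (4, 4, 4, 13): truth gives 6; no alternative beats it.
Others bid (4, 4, 7, 13): truth gives 5; no alternative beats it.
(Checking all 81 profiles: 16 have a profitable deviation, 65 do not.)

16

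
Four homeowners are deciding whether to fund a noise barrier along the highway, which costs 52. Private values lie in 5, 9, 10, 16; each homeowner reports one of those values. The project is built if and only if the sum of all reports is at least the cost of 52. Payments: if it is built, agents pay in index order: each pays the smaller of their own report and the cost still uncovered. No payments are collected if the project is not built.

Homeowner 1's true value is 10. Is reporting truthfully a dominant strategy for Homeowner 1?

No

Consider the case where Homeowner 2 reports 16, Homeowner 3 reports 16 and Homeowner 4 reports 16.
Truthful report 10: project built, pays 10, utility 10 - 10 = 0.
Report 5 instead: project built, pays 5, utility 10 - 5 = 5.
Since 5 > 0, reporting 5 is strictly better here, so truthful reporting is not dominant.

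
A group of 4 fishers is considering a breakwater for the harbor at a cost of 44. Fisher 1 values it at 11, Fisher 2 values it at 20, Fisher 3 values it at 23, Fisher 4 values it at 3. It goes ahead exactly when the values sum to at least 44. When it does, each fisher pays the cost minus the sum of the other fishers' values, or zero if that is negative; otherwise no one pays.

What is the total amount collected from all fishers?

17

Total value 57 ≥ cost 44, so it is built.
Fisher 1: others sum to 46; max(0, 44 - 46) = 0.
Fisher 2: others sum to 37; max(0, 44 - 37) = 7.
Fisher 3: others sum to 34; max(0, 44 - 34) = 10.
Fisher 4: others sum to 54; max(0, 44 - 54) = 0.
Total collected = 0 + 7 + 10 + 0 = 17.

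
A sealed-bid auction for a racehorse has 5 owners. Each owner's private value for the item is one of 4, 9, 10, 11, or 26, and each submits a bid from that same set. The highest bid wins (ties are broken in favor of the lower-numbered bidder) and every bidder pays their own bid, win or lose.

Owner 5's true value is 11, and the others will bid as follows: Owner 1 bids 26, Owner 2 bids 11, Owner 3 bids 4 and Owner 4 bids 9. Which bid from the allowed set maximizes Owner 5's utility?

Bid 4: loses but pays 4, utility -4.
Bid 9: loses but pays 9, utility -9.
Bid 10: loses but pays 10, utility -10.
Bid 11: loses but pays 11, utility -11.
Bid 26: loses but pays 26, utility -26.
The best choice is 4 with utility -4.

4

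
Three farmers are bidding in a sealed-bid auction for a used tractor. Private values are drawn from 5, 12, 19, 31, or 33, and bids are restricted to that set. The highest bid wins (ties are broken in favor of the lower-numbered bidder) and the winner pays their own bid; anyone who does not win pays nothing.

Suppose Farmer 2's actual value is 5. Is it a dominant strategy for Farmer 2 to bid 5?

Yes

Check each profile of the others' bids and compare truth against every alternative bid.
Others bid (5, 5): truth gives 0, best alternative gives -7.
Others bid (5, 12): truth gives 0, best alternative gives -7.
Others bid (5, 19): truth gives 0, best alternative gives 0.
Others bid (5, 31): truth gives 0, best alternative gives 0.
Others bid (5, 33): truth gives 0, best alternative gives 0.
Others bid (12, 5): truth gives 0, best alternative gives 0.
(Remaining 19 profiles checked similarly; truth is weakly best in each.)
In every case the truthful bid is at least as good as any alternative, so it is a dominant strategy.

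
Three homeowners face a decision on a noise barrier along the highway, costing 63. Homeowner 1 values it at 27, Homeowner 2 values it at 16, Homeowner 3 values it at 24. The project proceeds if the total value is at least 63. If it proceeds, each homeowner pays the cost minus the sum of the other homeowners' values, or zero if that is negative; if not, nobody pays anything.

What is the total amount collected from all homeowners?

55

Total value 67 ≥ cost 63, so it is built.
Homeowner 1: others sum to 40; max(0, 63 - 40) = 23.
Homeowner 2: others sum to 51; max(0, 63 - 51) = 12.
Homeowner 3: others sum to 43; max(0, 63 - 43) = 20.
Total collected = 23 + 12 + 20 = 55.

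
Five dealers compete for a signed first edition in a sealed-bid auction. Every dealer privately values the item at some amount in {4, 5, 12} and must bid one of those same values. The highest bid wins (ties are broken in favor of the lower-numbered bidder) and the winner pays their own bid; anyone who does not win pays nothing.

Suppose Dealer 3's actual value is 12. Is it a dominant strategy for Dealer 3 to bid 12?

Consider the case where Dealer 1 bids 4, Dealer 2 bids 4, Dealer 4 bids 4 and Dealer 5 bids 4.
Truthful bid 12: wins, pays 12, utility 12 - 12 = 0.
Bid 5 instead: wins, pays 5, utility 12 - 5 = 7.
Since 7 > 0, bidding 5 is strictly better here, so truthful bidding is not dominant.

No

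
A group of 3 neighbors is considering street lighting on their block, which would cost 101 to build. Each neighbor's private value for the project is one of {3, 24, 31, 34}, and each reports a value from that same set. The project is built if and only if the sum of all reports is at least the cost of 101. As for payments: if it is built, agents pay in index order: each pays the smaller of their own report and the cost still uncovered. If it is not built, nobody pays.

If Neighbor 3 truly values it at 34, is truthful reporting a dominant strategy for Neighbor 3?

Yes

Check each profile of the others' reports and compare truth against every alternative report.
Others report (34, 34): truth gives 1, best alternative gives 0.
Others report (3, 3): truth gives 0, best alternative gives 0.
Others report (3, 24): truth gives 0, best alternative gives 0.
Others report (3, 31): truth gives 0, best alternative gives 0.
Others report (3, 34): truth gives 0, best alternative gives 0.
Others report (24, 3): truth gives 0, best alternative gives 0.
(Remaining 10 profiles checked similarly; truth is weakly best in each.)
In every case the truthful report is at least as good as any alternative, so it is a dominant strategy.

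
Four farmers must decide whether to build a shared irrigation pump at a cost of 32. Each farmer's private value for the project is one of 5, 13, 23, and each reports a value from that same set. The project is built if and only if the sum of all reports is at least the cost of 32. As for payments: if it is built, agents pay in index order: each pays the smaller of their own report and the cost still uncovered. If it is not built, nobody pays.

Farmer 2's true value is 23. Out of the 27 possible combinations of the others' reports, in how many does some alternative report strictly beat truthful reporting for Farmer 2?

26

Others report (5, 5, 13): truth gives 0; report 13 gives 10 > 0. Violating.
Others report (5, 5, 23): truth gives 0; report 5 gives 18 > 0. Violating.
Others report (5, 13, 5): truth gives 0; report 13 gives 10 > 0. Violating.
Others report (5, 13, 13): truth gives 0; report 5 gives 18 > 0. Violating.
Others report (5, 5, 5): truth gives 0; no alternative beats it.
(Checking all 27 profiles: 26 have a profitable deviation, 1 does not.)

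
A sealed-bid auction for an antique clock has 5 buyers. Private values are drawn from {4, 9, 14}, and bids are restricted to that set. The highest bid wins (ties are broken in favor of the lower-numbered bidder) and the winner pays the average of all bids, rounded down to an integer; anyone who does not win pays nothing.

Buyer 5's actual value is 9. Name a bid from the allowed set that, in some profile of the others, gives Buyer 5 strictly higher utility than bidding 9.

Suppose Buyer 1 bids 4, Buyer 2 bids 4, Buyer 3 bids 4 and Buyer 4 bids 9.
Bid 9: loses, pays 0, utility 0.
Bid 14: wins, pays 7, utility 9 - 7 = 2.
So bidding 14 beats truth here (2 > 0).

14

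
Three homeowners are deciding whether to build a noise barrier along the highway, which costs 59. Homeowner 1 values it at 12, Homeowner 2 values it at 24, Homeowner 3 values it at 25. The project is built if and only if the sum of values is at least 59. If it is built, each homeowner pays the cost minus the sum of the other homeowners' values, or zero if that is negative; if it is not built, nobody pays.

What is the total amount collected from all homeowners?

55

Total value 61 ≥ cost 59, so it is built.
Homeowner 1: others sum to 49; max(0, 59 - 49) = 10.
Homeowner 2: others sum to 37; max(0, 59 - 37) = 22.
Homeowner 3: others sum to 36; max(0, 59 - 36) = 23.
Total collected = 10 + 22 + 23 = 55.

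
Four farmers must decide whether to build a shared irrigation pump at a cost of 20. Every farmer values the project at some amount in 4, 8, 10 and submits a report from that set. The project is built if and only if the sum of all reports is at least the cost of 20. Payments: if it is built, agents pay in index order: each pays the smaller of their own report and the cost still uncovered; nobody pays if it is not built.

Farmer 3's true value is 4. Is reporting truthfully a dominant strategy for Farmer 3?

Yes

Check each profile of the others' reports and compare truth against every alternative report.
Others report (4, 4, 4): truth gives 0, best alternative gives -4.
Others report (4, 4, 8): truth gives 0, best alternative gives -4.
Others report (4, 4, 10): truth gives 0, best alternative gives -4.
Others report (4, 8, 4): truth gives 0, best alternative gives -4.
Others report (4, 8, 8): truth gives 0, best alternative gives -4.
Others report (4, 8, 10): truth gives 0, best alternative gives -4.
(Remaining 21 profiles checked similarly; truth is weakly best in each.)
In every case the truthful report is at least as good as any alternative, so it is a dominant strategy.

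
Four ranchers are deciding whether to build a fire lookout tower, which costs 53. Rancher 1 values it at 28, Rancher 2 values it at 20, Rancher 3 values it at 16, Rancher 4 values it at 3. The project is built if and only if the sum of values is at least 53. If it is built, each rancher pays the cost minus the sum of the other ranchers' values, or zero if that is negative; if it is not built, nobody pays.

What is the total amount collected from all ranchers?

Total value 67 ≥ cost 53, so it is built.
Rancher 1: others sum to 39; max(0, 53 - 39) = 14.
Rancher 2: others sum to 47; max(0, 53 - 47) = 6.
Rancher 3: others sum to 51; max(0, 53 - 51) = 2.
Rancher 4: others sum to 64; max(0, 53 - 64) = 0.
Total collected = 14 + 6 + 2 + 0 = 22.

22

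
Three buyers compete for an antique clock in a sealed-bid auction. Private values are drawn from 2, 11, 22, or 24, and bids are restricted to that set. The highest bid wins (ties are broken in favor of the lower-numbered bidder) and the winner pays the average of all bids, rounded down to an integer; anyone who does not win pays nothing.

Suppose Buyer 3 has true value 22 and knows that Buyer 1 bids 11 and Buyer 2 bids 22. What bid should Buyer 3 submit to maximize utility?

Bid 2: loses, pays 0, utility 0.
Bid 11: loses, pays 0, utility 0.
Bid 22: loses, pays 0, utility 0.
Bid 24: wins, pays 19, utility 22 - 19 = 3.
The best choice is 24 with utility 3.

24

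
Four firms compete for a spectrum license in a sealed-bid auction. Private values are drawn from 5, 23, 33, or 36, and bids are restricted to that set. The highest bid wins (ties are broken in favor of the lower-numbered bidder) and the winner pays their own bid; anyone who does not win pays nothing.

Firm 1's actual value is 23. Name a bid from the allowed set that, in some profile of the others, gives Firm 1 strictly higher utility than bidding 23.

5

Suppose Firm 2 bids 5, Firm 3 bids 5 and Firm 4 bids 5.
Bid 23: wins, pays 23, utility 23 - 23 = 0.
Bid 5: wins, pays 5, utility 23 - 5 = 18.
So bidding 5 beats truth here (18 > 0).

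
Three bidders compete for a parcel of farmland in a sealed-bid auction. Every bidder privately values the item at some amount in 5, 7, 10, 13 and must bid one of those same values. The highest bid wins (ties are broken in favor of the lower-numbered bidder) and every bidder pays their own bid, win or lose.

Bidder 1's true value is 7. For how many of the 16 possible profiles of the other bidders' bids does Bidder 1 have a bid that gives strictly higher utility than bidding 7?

Others bid (5, 5): truth gives 0; bid 5 gives 2 > 0. Violating.
Others bid (5, 10): truth gives -7; bid 10 gives -3 > -7. Violating.
Others bid (5, 13): truth gives -7; bid 5 gives -5 > -7. Violating.
Others bid (7, 10): truth gives -7; bid 10 gives -3 > -7. Violating.
Others bid (5, 7): truth gives 0; no alternative beats it.
Others bid (7, 5): truth gives 0; no alternative beats it.
(Checking all 16 profiles: 13 have a profitable deviation, 3 do not.)

13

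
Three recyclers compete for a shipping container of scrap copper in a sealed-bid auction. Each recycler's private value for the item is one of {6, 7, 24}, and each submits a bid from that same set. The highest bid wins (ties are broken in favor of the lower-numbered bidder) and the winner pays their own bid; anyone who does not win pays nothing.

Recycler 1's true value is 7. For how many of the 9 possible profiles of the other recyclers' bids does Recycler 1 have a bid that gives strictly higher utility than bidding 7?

1

Others bid (6, 6): truth gives 0; bid 6 gives 1 > 0. Violating.
Others bid (6, 7): truth gives 0; no alternative beats it.
Others bid (6, 24): truth gives 0; no alternative beats it.
(Checking all 9 profiles: 1 has a profitable deviation, 8 do not.)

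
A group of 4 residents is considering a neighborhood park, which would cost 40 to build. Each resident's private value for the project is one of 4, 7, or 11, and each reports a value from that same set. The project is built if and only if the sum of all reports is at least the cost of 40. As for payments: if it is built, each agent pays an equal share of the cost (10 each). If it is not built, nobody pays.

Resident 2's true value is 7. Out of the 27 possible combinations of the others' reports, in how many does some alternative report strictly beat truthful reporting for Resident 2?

1

Others report (11, 11, 11): truth gives -3; report 4 gives 0 > -3. Violating.
Others report (4, 4, 4): truth gives 0; no alternative beats it.
Others report (4, 4, 7): truth gives 0; no alternative beats it.
(Checking all 27 profiles: 1 has a profitable deviation, 26 do not.)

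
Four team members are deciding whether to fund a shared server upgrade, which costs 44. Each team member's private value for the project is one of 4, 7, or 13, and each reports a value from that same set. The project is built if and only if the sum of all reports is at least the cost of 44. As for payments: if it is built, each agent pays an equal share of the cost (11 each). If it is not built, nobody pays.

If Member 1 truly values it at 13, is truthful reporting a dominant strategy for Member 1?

Check each profile of the others' reports and compare truth against every alternative report.
Others report (7, 13, 13): truth gives 2, best alternative gives 0.
Others report (13, 7, 13): truth gives 2, best alternative gives 0.
Others report (13, 13, 7): truth gives 2, best alternative gives 0.
Others report (13, 13, 13): truth gives 2, best alternative gives 2.
Others report (4, 4, 4): truth gives 0, best alternative gives 0.
Others report (4, 4, 7): truth gives 0, best alternative gives 0.
(Remaining 21 profiles checked similarly; truth is weakly best in each.)
In every case the truthful report is at least as good as any alternative, so it is a dominant strategy.

Yes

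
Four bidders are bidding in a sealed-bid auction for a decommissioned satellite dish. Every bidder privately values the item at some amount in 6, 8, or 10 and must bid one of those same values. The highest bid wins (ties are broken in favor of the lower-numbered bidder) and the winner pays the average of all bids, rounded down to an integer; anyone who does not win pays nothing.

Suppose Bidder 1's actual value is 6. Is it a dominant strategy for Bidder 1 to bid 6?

Check each profile of the others' bids and compare truth against every alternative bid.
Others bid (8, 8, 8): truth gives 0, best alternative gives -2.
Others bid (6, 6, 8): truth gives 0, best alternative gives -1.
Others bid (6, 8, 6): truth gives 0, best alternative gives -1.
Others bid (6, 8, 8): truth gives 0, best alternative gives -1.
Others bid (8, 6, 6): truth gives 0, best alternative gives -1.
Others bid (8, 6, 8): truth gives 0, best alternative gives -1.
(Remaining 21 profiles checked similarly; truth is weakly best in each.)
In every case the truthful bid is at least as good as any alternative, so it is a dominant strategy.

Yes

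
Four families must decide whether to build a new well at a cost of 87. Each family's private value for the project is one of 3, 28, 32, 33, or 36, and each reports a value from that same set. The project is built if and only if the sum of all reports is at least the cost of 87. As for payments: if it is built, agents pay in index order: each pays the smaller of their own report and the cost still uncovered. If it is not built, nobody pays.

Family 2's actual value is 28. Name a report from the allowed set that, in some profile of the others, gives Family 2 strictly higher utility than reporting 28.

Suppose Family 1 reports 28, Family 3 reports 28 and Family 4 reports 28.
Report 28: project built, pays 28, utility 28 - 28 = 0.
Report 3: project built, pays 3, utility 28 - 3 = 25.
So reporting 3 beats truth here (25 > 0).

3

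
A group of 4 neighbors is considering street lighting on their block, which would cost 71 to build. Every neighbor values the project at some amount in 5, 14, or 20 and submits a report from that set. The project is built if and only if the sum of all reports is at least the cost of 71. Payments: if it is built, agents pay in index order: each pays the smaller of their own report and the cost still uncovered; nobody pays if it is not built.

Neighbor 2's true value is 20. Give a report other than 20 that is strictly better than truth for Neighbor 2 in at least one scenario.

14

Suppose Neighbor 1 reports 20, Neighbor 3 reports 20 and Neighbor 4 reports 20.
Report 20: project built, pays 20, utility 20 - 20 = 0.
Report 14: project built, pays 14, utility 20 - 14 = 6.
So reporting 14 beats truth here (6 > 0).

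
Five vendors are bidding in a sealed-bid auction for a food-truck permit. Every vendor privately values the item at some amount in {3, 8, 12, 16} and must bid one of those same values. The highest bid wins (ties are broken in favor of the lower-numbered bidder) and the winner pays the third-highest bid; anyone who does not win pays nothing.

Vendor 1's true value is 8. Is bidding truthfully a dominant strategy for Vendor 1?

Consider the case where Vendor 2 bids 3, Vendor 3 bids 3, Vendor 4 bids 3 and Vendor 5 bids 12.
Truthful bid 8: loses, pays 0, utility 0.
Bid 12 instead: wins, pays 3, utility 8 - 3 = 5.
Since 5 > 0, bidding 12 is strictly better here, so truthful bidding is not dominant.

No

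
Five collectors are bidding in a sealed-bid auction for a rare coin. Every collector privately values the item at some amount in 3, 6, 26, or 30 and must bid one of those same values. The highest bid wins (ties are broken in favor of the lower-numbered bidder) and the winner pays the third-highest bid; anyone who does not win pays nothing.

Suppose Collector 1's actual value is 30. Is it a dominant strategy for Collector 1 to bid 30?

Yes

Check each profile of the others' bids and compare truth against every alternative bid.
Others bid (3, 3, 3, 30): truth gives 27, best alternative gives 0.
Others bid (3, 3, 30, 3): truth gives 27, best alternative gives 0.
Others bid (3, 30, 3, 3): truth gives 27, best alternative gives 0.
Others bid (30, 3, 3, 3): truth gives 27, best alternative gives 0.
Others bid (3, 3, 6, 30): truth gives 24, best alternative gives 0.
Others bid (3, 3, 30, 6): truth gives 24, best alternative gives 0.
(Remaining 250 profiles checked similarly; truth is weakly best in each.)
In every case the truthful bid is at least as good as any alternative, so it is a dominant strategy.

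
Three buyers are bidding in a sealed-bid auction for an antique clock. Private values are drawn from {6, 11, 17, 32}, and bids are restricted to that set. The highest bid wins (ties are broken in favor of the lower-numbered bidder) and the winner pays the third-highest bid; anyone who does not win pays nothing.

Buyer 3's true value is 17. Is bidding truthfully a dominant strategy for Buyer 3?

Consider the case where Buyer 1 bids 6 and Buyer 2 bids 17.
Truthful bid 17: loses, pays 0, utility 0.
Bid 32 instead: wins, pays 6, utility 17 - 6 = 11.
Since 11 > 0, bidding 32 is strictly better here, so truthful bidding is not dominant.

No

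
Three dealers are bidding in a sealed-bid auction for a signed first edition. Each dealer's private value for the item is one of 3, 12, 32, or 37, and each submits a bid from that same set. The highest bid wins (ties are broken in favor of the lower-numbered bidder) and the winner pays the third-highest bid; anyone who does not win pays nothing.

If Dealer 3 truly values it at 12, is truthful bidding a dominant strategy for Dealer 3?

Consider the case where Dealer 1 bids 3 and Dealer 2 bids 12.
Truthful bid 12: loses, pays 0, utility 0.
Bid 32 instead: wins, pays 3, utility 12 - 3 = 9.
Since 9 > 0, bidding 32 is strictly better here, so truthful bidding is not dominant.

No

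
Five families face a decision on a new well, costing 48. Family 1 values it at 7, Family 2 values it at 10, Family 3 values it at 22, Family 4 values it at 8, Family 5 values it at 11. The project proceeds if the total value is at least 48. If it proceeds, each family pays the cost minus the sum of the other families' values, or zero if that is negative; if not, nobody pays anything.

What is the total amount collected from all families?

Total value 58 ≥ cost 48, so it is built.
Family 1: others sum to 51; max(0, 48 - 51) = 0.
Family 2: others sum to 48; max(0, 48 - 48) = 0.
Family 3: others sum to 36; max(0, 48 - 36) = 12.
Family 4: others sum to 50; max(0, 48 - 50) = 0.
Family 5: others sum to 47; max(0, 48 - 47) = 1.
Total collected = 0 + 0 + 12 + 0 + 1 = 13.

13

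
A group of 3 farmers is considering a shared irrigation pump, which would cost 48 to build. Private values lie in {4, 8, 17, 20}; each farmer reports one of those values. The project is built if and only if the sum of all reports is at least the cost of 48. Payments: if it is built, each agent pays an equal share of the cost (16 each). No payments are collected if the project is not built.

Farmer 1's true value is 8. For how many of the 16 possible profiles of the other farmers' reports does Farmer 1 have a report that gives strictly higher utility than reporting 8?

Others report (20, 20): truth gives -8; report 4 gives 0 > -8. Violating.
Others report (4, 4): truth gives 0; no alternative beats it.
Others report (4, 8): truth gives 0; no alternative beats it.
(Checking all 16 profiles: 1 has a profitable deviation, 15 do not.)

1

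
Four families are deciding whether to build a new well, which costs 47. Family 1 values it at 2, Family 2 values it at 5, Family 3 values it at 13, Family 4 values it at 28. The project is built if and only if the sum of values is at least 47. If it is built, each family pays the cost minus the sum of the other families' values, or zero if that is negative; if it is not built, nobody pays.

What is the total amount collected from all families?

44

Total value 48 ≥ cost 47, so it is built.
Family 1: others sum to 46; max(0, 47 - 46) = 1.
Family 2: others sum to 43; max(0, 47 - 43) = 4.
Family 3: others sum to 35; max(0, 47 - 35) = 12.
Family 4: others sum to 20; max(0, 47 - 20) = 27.
Total collected = 1 + 4 + 12 + 27 = 44.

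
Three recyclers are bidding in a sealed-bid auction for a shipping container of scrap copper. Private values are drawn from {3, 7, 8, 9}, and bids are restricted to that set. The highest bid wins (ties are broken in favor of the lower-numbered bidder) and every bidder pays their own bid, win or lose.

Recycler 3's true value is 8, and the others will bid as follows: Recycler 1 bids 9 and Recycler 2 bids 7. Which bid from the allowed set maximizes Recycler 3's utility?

Bid 3: loses but pays 3, utility -3.
Bid 7: loses but pays 7, utility -7.
Bid 8: loses but pays 8, utility -8.
Bid 9: loses but pays 9, utility -9.
The best choice is 3 with utility -3.

3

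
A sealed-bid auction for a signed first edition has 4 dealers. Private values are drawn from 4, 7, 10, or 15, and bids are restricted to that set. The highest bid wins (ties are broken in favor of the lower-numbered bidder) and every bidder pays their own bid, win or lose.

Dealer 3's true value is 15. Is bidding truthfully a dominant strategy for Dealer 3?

Consider the case where Dealer 1 bids 4, Dealer 2 bids 4 and Dealer 4 bids 4.
Truthful bid 15: wins, pays 15, utility 15 - 15 = 0.
Bid 7 instead: wins, pays 7, utility 15 - 7 = 8.
Since 8 > 0, bidding 7 is strictly better here, so truthful bidding is not dominant.

No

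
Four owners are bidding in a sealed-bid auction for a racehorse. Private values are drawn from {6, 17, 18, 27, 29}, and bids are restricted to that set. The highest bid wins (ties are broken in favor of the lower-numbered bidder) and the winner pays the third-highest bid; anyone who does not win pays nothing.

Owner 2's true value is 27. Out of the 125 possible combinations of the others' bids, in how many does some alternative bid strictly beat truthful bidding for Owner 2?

27

Others bid (6, 6, 29): truth gives 0; bid 29 gives 21 > 0. Violating.
Others bid (6, 17, 29): truth gives 0; bid 29 gives 10 > 0. Violating.
Others bid (6, 18, 29): truth gives 0; bid 29 gives 9 > 0. Violating.
Others bid (6, 29, 6): truth gives 0; bid 29 gives 21 > 0. Violating.
Others bid (6, 6, 6): truth gives 21; no alternative beats it.
Others bid (6, 6, 17): truth gives 21; no alternative beats it.
(Checking all 125 profiles: 27 have a profitable deviation, 98 do not.)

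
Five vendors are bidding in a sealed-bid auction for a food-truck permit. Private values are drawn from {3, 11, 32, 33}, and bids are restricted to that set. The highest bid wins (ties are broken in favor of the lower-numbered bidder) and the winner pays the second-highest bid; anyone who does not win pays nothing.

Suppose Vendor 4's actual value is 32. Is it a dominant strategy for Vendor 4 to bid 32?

Check each profile of the others' bids and compare truth against every alternative bid.
Others bid (3, 3, 3, 3): truth gives 29, best alternative gives 29.
Others bid (3, 3, 3, 11): truth gives 21, best alternative gives 21.
Others bid (3, 3, 11, 3): truth gives 21, best alternative gives 21.
Others bid (3, 3, 11, 11): truth gives 21, best alternative gives 21.
Others bid (3, 11, 3, 3): truth gives 21, best alternative gives 21.
Others bid (3, 11, 3, 11): truth gives 21, best alternative gives 21.
(Remaining 250 profiles checked similarly; truth is weakly best in each.)
In every case the truthful bid is at least as good as any alternative, so it is a dominant strategy.

Yes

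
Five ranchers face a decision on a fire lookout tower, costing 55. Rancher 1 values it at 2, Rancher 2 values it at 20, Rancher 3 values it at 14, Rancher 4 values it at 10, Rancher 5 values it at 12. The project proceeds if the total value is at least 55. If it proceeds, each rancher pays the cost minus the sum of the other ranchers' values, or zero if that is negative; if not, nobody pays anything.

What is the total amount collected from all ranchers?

44

Total value 58 ≥ cost 55, so it is built.
Rancher 1: others sum to 56; max(0, 55 - 56) = 0.
Rancher 2: others sum to 38; max(0, 55 - 38) = 17.
Rancher 3: others sum to 44; max(0, 55 - 44) = 11.
Rancher 4: others sum to 48; max(0, 55 - 48) = 7.
Rancher 5: others sum to 46; max(0, 55 - 46) = 9.
Total collected = 0 + 17 + 11 + 7 + 9 = 44.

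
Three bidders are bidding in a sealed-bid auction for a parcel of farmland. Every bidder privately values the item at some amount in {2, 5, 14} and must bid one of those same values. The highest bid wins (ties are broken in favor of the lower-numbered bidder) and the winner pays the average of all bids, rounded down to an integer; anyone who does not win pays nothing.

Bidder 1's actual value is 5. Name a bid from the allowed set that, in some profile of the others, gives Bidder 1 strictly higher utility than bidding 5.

2

Suppose Bidder 2 bids 2 and Bidder 3 bids 2.
Bid 5: wins, pays 3, utility 5 - 3 = 2.
Bid 2: wins, pays 2, utility 5 - 2 = 3.
So bidding 2 beats truth here (3 > 2).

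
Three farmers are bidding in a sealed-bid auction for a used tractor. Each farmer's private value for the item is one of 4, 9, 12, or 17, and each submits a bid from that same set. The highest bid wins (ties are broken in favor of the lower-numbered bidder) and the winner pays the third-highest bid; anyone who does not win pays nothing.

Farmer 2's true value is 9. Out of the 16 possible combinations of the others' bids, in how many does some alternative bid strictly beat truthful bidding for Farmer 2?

4

Others bid (4, 12): truth gives 0; bid 12 gives 5 > 0. Violating.
Others bid (4, 17): truth gives 0; bid 17 gives 5 > 0. Violating.
Others bid (9, 4): truth gives 0; bid 12 gives 5 > 0. Violating.
Others bid (12, 4): truth gives 0; bid 17 gives 5 > 0. Violating.
Others bid (4, 4): truth gives 5; no alternative beats it.
Others bid (4, 9): truth gives 5; no alternative beats it.
(Checking all 16 profiles: 4 have a profitable deviation, 12 do not.)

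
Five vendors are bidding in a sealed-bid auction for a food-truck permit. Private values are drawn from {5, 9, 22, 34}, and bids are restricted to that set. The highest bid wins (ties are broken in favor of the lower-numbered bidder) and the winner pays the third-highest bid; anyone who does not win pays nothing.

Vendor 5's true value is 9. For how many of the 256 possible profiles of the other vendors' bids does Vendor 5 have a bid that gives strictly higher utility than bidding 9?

Others bid (5, 5, 5, 9): truth gives 0; bid 22 gives 4 > 0. Violating.
Others bid (5, 5, 5, 22): truth gives 0; bid 34 gives 4 > 0. Violating.
Others bid (5, 5, 9, 5): truth gives 0; bid 22 gives 4 > 0. Violating.
Others bid (5, 5, 22, 5): truth gives 0; bid 34 gives 4 > 0. Violating.
Others bid (5, 5, 5, 5): truth gives 4; no alternative beats it.
Others bid (5, 5, 5, 34): truth gives 0; no alternative beats it.
(Checking all 256 profiles: 8 have a profitable deviation, 248 do not.)

8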